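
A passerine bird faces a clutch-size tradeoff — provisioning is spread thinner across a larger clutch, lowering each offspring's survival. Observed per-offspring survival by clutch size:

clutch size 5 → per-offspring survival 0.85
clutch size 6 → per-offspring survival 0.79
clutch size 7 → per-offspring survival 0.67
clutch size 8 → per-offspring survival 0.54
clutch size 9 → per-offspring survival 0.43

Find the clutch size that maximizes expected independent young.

6

Expected independent young = c × s(c):
  c=5: 5 × 0.85 = 4.250
  c=6: 6 × 0.79 = 4.740
  c=7: 7 × 0.67 = 4.690
  c=8: 8 × 0.54 = 4.320
  c=9: 9 × 0.43 = 3.870
Maximum at c = 6 (4.740 independent young).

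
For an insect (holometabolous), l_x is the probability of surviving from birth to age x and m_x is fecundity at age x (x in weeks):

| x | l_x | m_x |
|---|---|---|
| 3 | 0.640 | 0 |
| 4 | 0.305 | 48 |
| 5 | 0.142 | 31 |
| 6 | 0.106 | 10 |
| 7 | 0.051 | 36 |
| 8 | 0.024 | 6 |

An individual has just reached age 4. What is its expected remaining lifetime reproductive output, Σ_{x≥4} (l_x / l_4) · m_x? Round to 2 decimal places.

72.40

l_4 = 0.305. Conditional survival from age 4 to x is l_x / l_4.
  x=4: (0.305/0.305) × 48 = 48.0000
  x=5: (0.142/0.305) × 31 = 14.4328
  x=6: (0.106/0.305) × 10 = 3.4754
  x=7: (0.051/0.305) × 36 = 6.0197
  x=8: (0.024/0.305) × 6 = 0.4721
Sum = 48.0000 + 14.4328 + 3.4754 + 6.0197 + 0.4721 = 72.4000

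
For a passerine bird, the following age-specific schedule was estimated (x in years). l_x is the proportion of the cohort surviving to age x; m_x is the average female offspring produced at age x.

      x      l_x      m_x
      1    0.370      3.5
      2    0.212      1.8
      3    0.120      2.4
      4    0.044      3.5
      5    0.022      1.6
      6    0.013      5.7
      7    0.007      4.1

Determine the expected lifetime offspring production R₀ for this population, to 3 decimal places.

R₀ = Σ l_x m_x:
  age 1: 0.370 × 3.5 = 1.2950
  age 2: 0.212 × 1.8 = 0.3816
  age 3: 0.120 × 2.4 = 0.2880
  age 4: 0.044 × 3.5 = 0.1540
  age 5: 0.022 × 1.6 = 0.0352
  age 6: 0.013 × 5.7 = 0.0741
  age 7: 0.007 × 4.1 = 0.0287
R₀ = 1.2950 + 0.3816 + 0.2880 + 0.1540 + 0.0352 + 0.0741 + 0.0287 = 2.2566

2.257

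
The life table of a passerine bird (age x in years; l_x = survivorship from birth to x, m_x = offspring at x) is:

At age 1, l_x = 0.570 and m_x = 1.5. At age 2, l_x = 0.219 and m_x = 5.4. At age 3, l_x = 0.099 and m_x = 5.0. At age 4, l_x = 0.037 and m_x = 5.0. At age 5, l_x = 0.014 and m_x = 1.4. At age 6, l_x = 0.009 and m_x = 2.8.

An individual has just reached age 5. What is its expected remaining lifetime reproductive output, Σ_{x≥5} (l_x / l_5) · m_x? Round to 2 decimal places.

l_5 = 0.014. Conditional survival from age 5 to x is l_x / l_5.
  x=5: (0.014/0.014) × 1.4 = 1.4000
  x=6: (0.009/0.014) × 2.8 = 1.8000
Sum = 1.4000 + 1.8000 = 3.2000

3.20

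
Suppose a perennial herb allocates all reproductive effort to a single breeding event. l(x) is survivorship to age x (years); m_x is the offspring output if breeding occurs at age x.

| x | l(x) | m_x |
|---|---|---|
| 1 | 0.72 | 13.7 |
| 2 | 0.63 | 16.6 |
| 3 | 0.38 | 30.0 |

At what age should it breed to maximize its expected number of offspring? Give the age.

Expected offspring if breeding at age x = l(x) × m_x:
  age 1: 0.72 × 13.7 = 9.864
  age 2: 0.63 × 16.6 = 10.458
  age 3: 0.38 × 30.0 = 11.400
Maximum at age 3 (11.400).

3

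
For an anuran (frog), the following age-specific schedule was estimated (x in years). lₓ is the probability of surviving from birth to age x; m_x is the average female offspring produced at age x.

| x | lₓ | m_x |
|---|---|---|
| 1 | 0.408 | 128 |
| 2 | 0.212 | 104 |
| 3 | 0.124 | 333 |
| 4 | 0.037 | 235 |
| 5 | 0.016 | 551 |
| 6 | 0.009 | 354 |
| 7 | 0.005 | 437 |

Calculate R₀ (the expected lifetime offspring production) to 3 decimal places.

R₀ = Σ lₓ m_x:
  age 1: 0.408 × 128 = 52.2240
  age 2: 0.212 × 104 = 22.0480
  age 3: 0.124 × 333 = 41.2920
  age 4: 0.037 × 235 = 8.6950
  age 5: 0.016 × 551 = 8.8160
  age 6: 0.009 × 354 = 3.1860
  age 7: 0.005 × 437 = 2.1850
R₀ = 52.2240 + 22.0480 + 41.2920 + 8.6950 + 8.8160 + 3.1860 + 2.1850 = 138.4460

138.446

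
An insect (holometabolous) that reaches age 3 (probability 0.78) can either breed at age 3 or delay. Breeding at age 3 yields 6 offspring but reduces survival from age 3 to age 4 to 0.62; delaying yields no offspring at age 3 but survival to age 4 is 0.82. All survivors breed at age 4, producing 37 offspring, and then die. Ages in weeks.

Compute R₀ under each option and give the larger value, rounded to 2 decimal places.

23.67

breed at age 3: R₀ = 0.78 × (6 + 0.62 × 37) = 0.78 × 28.9400 = 22.5732
delay to age 4: R₀ = 0.78 × (0.82 × 37) = 0.78 × 30.3400 = 23.6652
Higher: delay to age 4 (23.6652).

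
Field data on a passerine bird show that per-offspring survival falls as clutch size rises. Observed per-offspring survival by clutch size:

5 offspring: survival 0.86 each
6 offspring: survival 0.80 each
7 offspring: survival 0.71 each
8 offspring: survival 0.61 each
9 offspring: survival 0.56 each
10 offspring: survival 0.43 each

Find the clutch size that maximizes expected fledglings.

Expected fledglings = c × s(c):
  c=5: 5 × 0.86 = 4.300
  c=6: 6 × 0.80 = 4.800
  c=7: 7 × 0.71 = 4.970
  c=8: 8 × 0.61 = 4.880
  c=9: 9 × 0.56 = 5.040
  c=10: 10 × 0.43 = 4.300
Maximum at c = 9 (5.040 fledglings).

9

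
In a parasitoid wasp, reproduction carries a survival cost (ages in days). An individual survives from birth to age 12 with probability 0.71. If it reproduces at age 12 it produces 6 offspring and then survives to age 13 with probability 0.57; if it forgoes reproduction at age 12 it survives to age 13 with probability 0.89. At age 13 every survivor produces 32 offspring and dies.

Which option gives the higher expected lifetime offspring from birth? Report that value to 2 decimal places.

breed at age 12: R₀ = 0.71 × (6 + 0.57 × 32) = 0.71 × 24.2400 = 17.2104
delay to age 13: R₀ = 0.71 × (0.89 × 32) = 0.71 × 28.4800 = 20.2208
Higher: delay to age 13 (20.2208).

20.22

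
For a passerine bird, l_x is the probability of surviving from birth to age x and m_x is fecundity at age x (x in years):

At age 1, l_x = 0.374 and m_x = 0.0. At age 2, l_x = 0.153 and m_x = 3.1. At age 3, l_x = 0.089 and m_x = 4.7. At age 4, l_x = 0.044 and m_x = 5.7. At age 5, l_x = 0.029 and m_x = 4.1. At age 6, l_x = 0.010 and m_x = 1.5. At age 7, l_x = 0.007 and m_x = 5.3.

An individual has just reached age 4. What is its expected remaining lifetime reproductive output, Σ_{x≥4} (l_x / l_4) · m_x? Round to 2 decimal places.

9.59

l_4 = 0.044. Conditional survival from age 4 to x is l_x / l_4.
  x=4: (0.044/0.044) × 5.7 = 5.7000
  x=5: (0.029/0.044) × 4.1 = 2.7023
  x=6: (0.010/0.044) × 1.5 = 0.3409
  x=7: (0.007/0.044) × 5.3 = 0.8432
Sum = 5.7000 + 2.7023 + 0.3409 + 0.8432 = 9.5864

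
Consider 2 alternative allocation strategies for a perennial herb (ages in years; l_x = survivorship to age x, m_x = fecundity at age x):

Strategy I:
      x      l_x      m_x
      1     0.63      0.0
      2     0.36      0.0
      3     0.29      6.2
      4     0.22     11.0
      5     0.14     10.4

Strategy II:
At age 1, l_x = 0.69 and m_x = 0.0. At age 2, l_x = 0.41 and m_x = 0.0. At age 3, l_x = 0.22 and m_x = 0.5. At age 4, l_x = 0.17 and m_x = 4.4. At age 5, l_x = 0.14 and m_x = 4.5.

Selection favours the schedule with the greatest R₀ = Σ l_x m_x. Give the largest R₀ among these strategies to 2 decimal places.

5.67

Strategy I: R₀ = 0.63×0.0 + 0.36×0.0 + 0.29×6.2 + 0.22×11.0 + 0.14×10.4 = 5.6740
Strategy II: R₀ = 0.69×0.0 + 0.41×0.0 + 0.22×0.5 + 0.17×4.4 + 0.14×4.5 = 1.4880
Highest R₀: strategy I with 5.6740.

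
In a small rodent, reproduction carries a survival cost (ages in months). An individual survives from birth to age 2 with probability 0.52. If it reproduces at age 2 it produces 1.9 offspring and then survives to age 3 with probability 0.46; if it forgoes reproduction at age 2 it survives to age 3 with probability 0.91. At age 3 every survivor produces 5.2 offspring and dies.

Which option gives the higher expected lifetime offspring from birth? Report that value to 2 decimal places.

2.46

breed at age 2: R₀ = 0.52 × (1.9 + 0.46 × 5.2) = 0.52 × 4.2920 = 2.2318
delay to age 3: R₀ = 0.52 × (0.91 × 5.2) = 0.52 × 4.7320 = 2.4606
Higher: delay to age 3 (2.4606).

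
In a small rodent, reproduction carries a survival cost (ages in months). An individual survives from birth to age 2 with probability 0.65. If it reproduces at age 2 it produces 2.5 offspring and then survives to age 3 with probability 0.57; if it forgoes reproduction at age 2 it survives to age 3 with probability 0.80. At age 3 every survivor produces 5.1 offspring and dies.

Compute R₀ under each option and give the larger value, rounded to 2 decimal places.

breed at age 2: R₀ = 0.65 × (2.5 + 0.57 × 5.1) = 0.65 × 5.4070 = 3.5146
delay to age 3: R₀ = 0.65 × (0.80 × 5.1) = 0.65 × 4.0800 = 2.6520
Higher: breed at age 2 (3.5146).

3.51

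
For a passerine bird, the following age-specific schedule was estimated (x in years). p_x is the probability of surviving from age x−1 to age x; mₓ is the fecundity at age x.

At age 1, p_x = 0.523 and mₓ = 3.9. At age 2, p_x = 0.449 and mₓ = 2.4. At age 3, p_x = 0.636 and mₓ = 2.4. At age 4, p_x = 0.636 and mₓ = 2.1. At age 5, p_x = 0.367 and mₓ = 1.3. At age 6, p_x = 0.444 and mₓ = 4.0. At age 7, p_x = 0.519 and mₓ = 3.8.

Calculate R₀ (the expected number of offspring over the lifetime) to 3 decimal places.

3.299

Survivorship from birth: l_x = p_1·p_2·…·p_x.
  l_1 = 0.52300
  l_2 = 0.23483
  l_3 = 0.14935
  l_4 = 0.09499
  l_5 = 0.03486
  l_6 = 0.01548
  l_7 = 0.00803
R₀ = Σ l_x mₓ:
  age 1: 0.52300 × 3.9 = 2.0397
  age 2: 0.23483 × 2.4 = 0.5636
  age 3: 0.14935 × 2.4 = 0.3584
  age 4: 0.09499 × 2.1 = 0.1995
  age 5: 0.03486 × 1.3 = 0.0453
  age 6: 0.01548 × 4.0 = 0.0619
  age 7: 0.00803 × 3.8 = 0.0305
R₀ = 2.0397 + 0.5636 + 0.3584 + 0.1995 + 0.0453 + 0.0619 + 0.0305 = 3.2990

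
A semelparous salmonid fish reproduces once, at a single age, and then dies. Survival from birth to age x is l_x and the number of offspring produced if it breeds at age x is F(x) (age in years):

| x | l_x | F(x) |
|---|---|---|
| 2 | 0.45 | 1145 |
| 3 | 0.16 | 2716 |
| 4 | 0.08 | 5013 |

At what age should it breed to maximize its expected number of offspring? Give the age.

Expected offspring if breeding at age x = l_x × F(x):
  age 2: 0.45 × 1145 = 515.250
  age 3: 0.16 × 2716 = 434.560
  age 4: 0.08 × 5013 = 401.040
Maximum at age 2 (515.250).

2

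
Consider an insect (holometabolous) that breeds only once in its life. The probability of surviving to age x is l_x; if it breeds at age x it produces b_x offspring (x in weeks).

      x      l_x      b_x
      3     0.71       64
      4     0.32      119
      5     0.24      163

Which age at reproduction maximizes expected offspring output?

Expected offspring if breeding at age x = l_x × b_x:
  age 3: 0.71 × 64 = 45.440
  age 4: 0.32 × 119 = 38.080
  age 5: 0.24 × 163 = 39.120
Maximum at age 3 (45.440).

3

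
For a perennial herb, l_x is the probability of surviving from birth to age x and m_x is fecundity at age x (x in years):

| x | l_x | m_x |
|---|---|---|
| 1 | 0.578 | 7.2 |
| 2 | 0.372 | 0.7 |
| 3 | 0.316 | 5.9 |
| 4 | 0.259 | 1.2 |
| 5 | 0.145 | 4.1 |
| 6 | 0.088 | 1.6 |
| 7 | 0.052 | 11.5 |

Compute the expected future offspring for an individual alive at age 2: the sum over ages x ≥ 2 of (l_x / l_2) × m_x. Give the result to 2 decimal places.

10.13

l_2 = 0.372. Conditional survival from age 2 to x is l_x / l_2.
  x=2: (0.372/0.372) × 0.7 = 0.7000
  x=3: (0.316/0.372) × 5.9 = 5.0118
  x=4: (0.259/0.372) × 1.2 = 0.8355
  x=5: (0.145/0.372) × 4.1 = 1.5981
  x=6: (0.088/0.372) × 1.6 = 0.3785
  x=7: (0.052/0.372) × 11.5 = 1.6075
Sum = 0.7000 + 5.0118 + 0.8355 + 1.5981 + 0.3785 + 1.6075 = 10.1315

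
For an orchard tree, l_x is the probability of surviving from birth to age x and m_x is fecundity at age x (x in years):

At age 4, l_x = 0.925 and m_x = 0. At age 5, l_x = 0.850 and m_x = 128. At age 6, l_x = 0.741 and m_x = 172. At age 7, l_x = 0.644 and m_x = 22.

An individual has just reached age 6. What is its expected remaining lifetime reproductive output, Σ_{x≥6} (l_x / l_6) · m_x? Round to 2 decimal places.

191.12

l_6 = 0.741. Conditional survival from age 6 to x is l_x / l_6.
  x=6: (0.741/0.741) × 172 = 172.0000
  x=7: (0.644/0.741) × 22 = 19.1201
Sum = 172.0000 + 19.1201 = 191.1201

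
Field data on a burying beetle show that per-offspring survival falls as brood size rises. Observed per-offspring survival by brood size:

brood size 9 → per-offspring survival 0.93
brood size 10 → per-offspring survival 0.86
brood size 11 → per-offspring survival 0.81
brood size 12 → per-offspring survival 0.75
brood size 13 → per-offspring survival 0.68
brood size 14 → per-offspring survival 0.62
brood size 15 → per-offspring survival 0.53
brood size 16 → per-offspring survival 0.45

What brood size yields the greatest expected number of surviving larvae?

12

Expected surviving larvae = c × s(c):
  c=9: 9 × 0.93 = 8.370
  c=10: 10 × 0.86 = 8.600
  c=11: 11 × 0.81 = 8.910
  c=12: 12 × 0.75 = 9.000
  c=13: 13 × 0.68 = 8.840
  c=14: 14 × 0.62 = 8.680
  c=15: 15 × 0.53 = 7.950
  c=16: 16 × 0.45 = 7.200
Maximum at c = 12 (9.000 surviving larvae).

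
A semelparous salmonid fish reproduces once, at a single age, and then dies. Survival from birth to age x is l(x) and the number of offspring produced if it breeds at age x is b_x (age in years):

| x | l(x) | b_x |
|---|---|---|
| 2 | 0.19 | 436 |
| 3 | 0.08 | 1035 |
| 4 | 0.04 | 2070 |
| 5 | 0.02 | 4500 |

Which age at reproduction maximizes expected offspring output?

Expected offspring if breeding at age x = l(x) × b_x:
  age 2: 0.19 × 436 = 82.840
  age 3: 0.08 × 1035 = 82.800
  age 4: 0.04 × 2070 = 82.800
  age 5: 0.02 × 4500 = 90.000
Maximum at age 5 (90.000).

5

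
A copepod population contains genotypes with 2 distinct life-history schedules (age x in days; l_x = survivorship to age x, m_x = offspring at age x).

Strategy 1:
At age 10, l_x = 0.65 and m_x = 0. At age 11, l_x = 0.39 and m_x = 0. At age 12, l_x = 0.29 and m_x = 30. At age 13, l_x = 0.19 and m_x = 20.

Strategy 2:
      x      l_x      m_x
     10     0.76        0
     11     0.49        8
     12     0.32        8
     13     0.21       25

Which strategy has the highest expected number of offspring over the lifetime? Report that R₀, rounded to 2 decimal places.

12.50

Strategy 1: R₀ = 0.65×0 + 0.39×0 + 0.29×30 + 0.19×20 = 12.5000
Strategy 2: R₀ = 0.76×0 + 0.49×8 + 0.32×8 + 0.21×25 = 11.7300
Highest R₀: strategy 1 with 12.5000.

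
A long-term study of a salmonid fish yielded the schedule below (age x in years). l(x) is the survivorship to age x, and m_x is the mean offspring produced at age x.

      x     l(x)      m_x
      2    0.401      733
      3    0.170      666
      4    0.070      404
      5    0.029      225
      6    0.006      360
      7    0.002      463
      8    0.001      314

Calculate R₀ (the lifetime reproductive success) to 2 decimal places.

445.36

R₀ = Σ l(x) m_x:
  age 2: 0.401 × 733 = 293.9330
  age 3: 0.170 × 666 = 113.2200
  age 4: 0.070 × 404 = 28.2800
  age 5: 0.029 × 225 = 6.5250
  age 6: 0.006 × 360 = 2.1600
  age 7: 0.002 × 463 = 0.9260
  age 8: 0.001 × 314 = 0.3140
R₀ = 293.9330 + 113.2200 + 28.2800 + 6.5250 + 2.1600 + 0.9260 + 0.3140 = 445.3580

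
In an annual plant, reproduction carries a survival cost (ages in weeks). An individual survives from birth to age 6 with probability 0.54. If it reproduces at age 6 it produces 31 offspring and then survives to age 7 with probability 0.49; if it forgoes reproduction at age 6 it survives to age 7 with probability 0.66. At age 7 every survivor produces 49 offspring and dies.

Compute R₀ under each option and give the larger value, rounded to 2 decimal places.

29.71

breed at age 6: R₀ = 0.54 × (31 + 0.49 × 49) = 0.54 × 55.0100 = 29.7054
delay to age 7: R₀ = 0.54 × (0.66 × 49) = 0.54 × 32.3400 = 17.4636
Higher: breed at age 6 (29.7054).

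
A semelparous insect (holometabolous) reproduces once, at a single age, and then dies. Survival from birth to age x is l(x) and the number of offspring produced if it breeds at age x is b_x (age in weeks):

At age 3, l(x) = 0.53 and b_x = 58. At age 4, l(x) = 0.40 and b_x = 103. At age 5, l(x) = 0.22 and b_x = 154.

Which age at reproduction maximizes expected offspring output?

4

Expected offspring if breeding at age x = l(x) × b_x:
  age 3: 0.53 × 58 = 30.740
  age 4: 0.40 × 103 = 41.200
  age 5: 0.22 × 154 = 33.880
Maximum at age 4 (41.200).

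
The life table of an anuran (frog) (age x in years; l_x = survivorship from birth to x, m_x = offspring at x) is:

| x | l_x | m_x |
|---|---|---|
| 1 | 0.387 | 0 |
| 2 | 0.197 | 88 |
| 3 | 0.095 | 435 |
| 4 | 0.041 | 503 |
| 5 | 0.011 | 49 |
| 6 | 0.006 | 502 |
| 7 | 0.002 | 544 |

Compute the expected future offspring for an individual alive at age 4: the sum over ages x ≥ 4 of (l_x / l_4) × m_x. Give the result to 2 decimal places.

l_4 = 0.041. Conditional survival from age 4 to x is l_x / l_4.
  x=4: (0.041/0.041) × 503 = 503.0000
  x=5: (0.011/0.041) × 49 = 13.1463
  x=6: (0.006/0.041) × 502 = 73.4634
  x=7: (0.002/0.041) × 544 = 26.5366
Sum = 503.0000 + 13.1463 + 73.4634 + 26.5366 = 616.1463

616.15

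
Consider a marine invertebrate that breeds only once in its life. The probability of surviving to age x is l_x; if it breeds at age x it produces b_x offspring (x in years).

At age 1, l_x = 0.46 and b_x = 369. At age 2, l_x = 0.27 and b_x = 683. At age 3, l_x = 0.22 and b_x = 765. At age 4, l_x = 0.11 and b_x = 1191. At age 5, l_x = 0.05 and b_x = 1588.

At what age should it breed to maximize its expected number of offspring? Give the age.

Expected offspring if breeding at age x = l_x × b_x:
  age 1: 0.46 × 369 = 169.740
  age 2: 0.27 × 683 = 184.410
  age 3: 0.22 × 765 = 168.300
  age 4: 0.11 × 1191 = 131.010
  age 5: 0.05 × 1588 = 79.400
Maximum at age 2 (184.410).

2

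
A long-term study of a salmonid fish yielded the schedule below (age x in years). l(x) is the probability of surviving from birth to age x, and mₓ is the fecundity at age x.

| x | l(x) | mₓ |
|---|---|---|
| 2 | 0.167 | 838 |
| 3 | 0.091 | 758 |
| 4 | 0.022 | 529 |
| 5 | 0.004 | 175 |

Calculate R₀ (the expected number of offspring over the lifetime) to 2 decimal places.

221.26

R₀ = Σ l(x) mₓ:
  age 2: 0.167 × 838 = 139.9460
  age 3: 0.091 × 758 = 68.9780
  age 4: 0.022 × 529 = 11.6380
  age 5: 0.004 × 175 = 0.7000
R₀ = 139.9460 + 68.9780 + 11.6380 + 0.7000 = 221.2620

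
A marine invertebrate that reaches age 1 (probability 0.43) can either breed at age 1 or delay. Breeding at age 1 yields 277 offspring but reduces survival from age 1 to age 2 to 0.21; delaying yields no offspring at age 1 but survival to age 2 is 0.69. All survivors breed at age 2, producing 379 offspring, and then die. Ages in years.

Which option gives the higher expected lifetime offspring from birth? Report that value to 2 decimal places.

153.33

breed at age 1: R₀ = 0.43 × (277 + 0.21 × 379) = 0.43 × 356.5900 = 153.3337
delay to age 2: R₀ = 0.43 × (0.69 × 379) = 0.43 × 261.5100 = 112.4493
Higher: breed at age 1 (153.3337).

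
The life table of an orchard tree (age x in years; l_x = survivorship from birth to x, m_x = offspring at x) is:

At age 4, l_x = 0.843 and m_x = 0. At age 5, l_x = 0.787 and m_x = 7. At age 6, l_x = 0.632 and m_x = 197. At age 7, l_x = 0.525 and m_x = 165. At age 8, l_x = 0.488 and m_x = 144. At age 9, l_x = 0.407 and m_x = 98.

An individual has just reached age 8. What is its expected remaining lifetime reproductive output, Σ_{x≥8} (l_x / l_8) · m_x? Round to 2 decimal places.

225.73

l_8 = 0.488. Conditional survival from age 8 to x is l_x / l_8.
  x=8: (0.488/0.488) × 144 = 144.0000
  x=9: (0.407/0.488) × 98 = 81.7336
Sum = 144.0000 + 81.7336 = 225.7336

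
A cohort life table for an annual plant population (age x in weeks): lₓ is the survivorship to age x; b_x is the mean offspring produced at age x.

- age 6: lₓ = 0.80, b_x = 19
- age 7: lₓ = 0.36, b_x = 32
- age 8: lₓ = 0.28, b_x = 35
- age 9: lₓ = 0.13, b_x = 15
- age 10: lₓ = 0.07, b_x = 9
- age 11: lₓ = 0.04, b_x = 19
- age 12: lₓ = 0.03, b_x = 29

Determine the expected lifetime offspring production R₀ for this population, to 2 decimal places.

40.73

R₀ = Σ lₓ b_x:
  age 6: 0.80 × 19 = 15.2000
  age 7: 0.36 × 32 = 11.5200
  age 8: 0.28 × 35 = 9.8000
  age 9: 0.13 × 15 = 1.9500
  age 10: 0.07 × 9 = 0.6300
  age 11: 0.04 × 19 = 0.7600
  age 12: 0.03 × 29 = 0.8700
R₀ = 15.2000 + 11.5200 + 9.8000 + 1.9500 + 0.6300 + 0.7600 + 0.8700 = 40.7300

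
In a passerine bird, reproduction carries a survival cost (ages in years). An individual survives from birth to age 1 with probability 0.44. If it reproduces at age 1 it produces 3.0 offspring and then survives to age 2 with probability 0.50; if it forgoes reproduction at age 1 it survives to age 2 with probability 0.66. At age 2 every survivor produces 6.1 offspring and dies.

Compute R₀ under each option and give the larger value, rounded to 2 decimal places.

breed at age 1: R₀ = 0.44 × (3.0 + 0.50 × 6.1) = 0.44 × 6.0500 = 2.6620
delay to age 2: R₀ = 0.44 × (0.66 × 6.1) = 0.44 × 4.0260 = 1.7714
Higher: breed at age 1 (2.6620).

2.66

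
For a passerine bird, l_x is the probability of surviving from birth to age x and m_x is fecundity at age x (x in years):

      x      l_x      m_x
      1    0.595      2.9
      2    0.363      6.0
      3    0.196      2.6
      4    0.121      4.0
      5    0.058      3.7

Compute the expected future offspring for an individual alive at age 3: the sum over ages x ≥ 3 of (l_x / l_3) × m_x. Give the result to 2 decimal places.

6.16

l_3 = 0.196. Conditional survival from age 3 to x is l_x / l_3.
  x=3: (0.196/0.196) × 2.6 = 2.6000
  x=4: (0.121/0.196) × 4.0 = 2.4694
  x=5: (0.058/0.196) × 3.7 = 1.0949
Sum = 2.6000 + 2.4694 + 1.0949 = 6.1643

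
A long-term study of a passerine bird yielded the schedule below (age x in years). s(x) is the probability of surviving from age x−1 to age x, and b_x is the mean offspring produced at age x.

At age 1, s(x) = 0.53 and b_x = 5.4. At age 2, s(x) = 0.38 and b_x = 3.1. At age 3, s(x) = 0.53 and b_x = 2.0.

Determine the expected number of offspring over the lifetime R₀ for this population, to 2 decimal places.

Survivorship from birth: l_x = s_1·s_2·…·s_x.
  l_1 = 0.53000
  l_2 = 0.20140
  l_3 = 0.10674
R₀ = Σ l_x b_x:
  age 1: 0.53000 × 5.4 = 2.8620
  age 2: 0.20140 × 3.1 = 0.6243
  age 3: 0.10674 × 2.0 = 0.2135
R₀ = 2.8620 + 0.6243 + 0.2135 = 3.6998

3.70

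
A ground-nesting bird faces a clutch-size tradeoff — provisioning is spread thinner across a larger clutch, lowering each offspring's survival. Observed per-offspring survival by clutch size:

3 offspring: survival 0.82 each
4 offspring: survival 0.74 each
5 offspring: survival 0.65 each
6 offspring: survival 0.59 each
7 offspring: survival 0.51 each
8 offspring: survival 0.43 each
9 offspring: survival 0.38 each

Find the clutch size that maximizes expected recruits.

Expected recruits = c × s(c):
  c=3: 3 × 0.82 = 2.460
  c=4: 4 × 0.74 = 2.960
  c=5: 5 × 0.65 = 3.250
  c=6: 6 × 0.59 = 3.540
  c=7: 7 × 0.51 = 3.570
  c=8: 8 × 0.43 = 3.440
  c=9: 9 × 0.38 = 3.420
Maximum at c = 7 (3.570 recruits).

7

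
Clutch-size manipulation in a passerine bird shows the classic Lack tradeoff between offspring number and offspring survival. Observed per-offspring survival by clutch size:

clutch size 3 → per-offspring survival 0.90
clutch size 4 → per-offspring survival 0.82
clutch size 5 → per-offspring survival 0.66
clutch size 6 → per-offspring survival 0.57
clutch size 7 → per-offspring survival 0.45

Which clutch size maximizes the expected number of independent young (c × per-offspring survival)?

6

Expected independent young = c × s(c):
  c=3: 3 × 0.90 = 2.700
  c=4: 4 × 0.82 = 3.280
  c=5: 5 × 0.66 = 3.300
  c=6: 6 × 0.57 = 3.420
  c=7: 7 × 0.45 = 3.150
Maximum at c = 6 (3.420 independent young).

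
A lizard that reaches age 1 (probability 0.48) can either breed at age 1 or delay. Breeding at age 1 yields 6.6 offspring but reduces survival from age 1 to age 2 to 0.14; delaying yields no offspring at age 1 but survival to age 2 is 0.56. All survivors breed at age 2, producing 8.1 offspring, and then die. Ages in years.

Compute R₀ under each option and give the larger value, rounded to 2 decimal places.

3.71

breed at age 1: R₀ = 0.48 × (6.6 + 0.14 × 8.1) = 0.48 × 7.7340 = 3.7123
delay to age 2: R₀ = 0.48 × (0.56 × 8.1) = 0.48 × 4.5360 = 2.1773
Higher: breed at age 1 (3.7123).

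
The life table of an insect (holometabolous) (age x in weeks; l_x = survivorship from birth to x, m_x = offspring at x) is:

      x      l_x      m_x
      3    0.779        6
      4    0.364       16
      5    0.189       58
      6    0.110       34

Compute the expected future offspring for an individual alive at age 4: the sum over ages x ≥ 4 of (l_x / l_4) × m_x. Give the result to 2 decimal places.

56.39

l_4 = 0.364. Conditional survival from age 4 to x is l_x / l_4.
  x=4: (0.364/0.364) × 16 = 16.0000
  x=5: (0.189/0.364) × 58 = 30.1154
  x=6: (0.110/0.364) × 34 = 10.2747
Sum = 16.0000 + 30.1154 + 10.2747 = 56.3901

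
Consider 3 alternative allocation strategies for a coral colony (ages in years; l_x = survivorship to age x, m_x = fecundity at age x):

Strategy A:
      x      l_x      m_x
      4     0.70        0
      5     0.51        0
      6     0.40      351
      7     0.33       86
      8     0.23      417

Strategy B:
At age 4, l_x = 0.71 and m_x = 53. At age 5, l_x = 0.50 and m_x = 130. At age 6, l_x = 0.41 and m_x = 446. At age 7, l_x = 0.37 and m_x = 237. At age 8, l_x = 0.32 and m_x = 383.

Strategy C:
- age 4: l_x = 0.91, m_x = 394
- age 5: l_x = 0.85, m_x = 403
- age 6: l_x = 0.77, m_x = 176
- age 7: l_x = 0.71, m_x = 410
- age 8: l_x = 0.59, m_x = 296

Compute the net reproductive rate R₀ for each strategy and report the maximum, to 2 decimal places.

Strategy A: R₀ = 0.70×0 + 0.51×0 + 0.40×351 + 0.33×86 + 0.23×417 = 264.6900
Strategy B: R₀ = 0.71×53 + 0.50×130 + 0.41×446 + 0.37×237 + 0.32×383 = 495.7400
Strategy C: R₀ = 0.91×394 + 0.85×403 + 0.77×176 + 0.71×410 + 0.59×296 = 1302.3500
Highest R₀: strategy C with 1302.3500.

1302.35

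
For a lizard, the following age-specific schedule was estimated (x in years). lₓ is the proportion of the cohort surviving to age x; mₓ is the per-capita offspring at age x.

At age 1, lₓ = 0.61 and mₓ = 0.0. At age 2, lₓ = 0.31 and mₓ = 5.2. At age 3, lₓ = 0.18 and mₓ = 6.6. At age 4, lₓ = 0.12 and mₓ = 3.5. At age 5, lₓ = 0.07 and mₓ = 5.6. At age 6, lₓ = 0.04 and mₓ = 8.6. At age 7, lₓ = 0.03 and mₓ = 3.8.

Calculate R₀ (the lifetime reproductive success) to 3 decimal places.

4.070

R₀ = Σ lₓ mₓ:
  age 1: 0.61 × 0.0 = 0.0000
  age 2: 0.31 × 5.2 = 1.6120
  age 3: 0.18 × 6.6 = 1.1880
  age 4: 0.12 × 3.5 = 0.4200
  age 5: 0.07 × 5.6 = 0.3920
  age 6: 0.04 × 8.6 = 0.3440
  age 7: 0.03 × 3.8 = 0.1140
R₀ = 0.0000 + 1.6120 + 1.1880 + 0.4200 + 0.3920 + 0.3440 + 0.1140 = 4.0700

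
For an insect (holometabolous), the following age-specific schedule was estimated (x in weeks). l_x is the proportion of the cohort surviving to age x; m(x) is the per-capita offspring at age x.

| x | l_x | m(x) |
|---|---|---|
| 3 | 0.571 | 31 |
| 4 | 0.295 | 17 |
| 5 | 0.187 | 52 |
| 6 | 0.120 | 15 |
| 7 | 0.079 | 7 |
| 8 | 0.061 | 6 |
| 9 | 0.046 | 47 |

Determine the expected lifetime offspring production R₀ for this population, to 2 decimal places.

37.32

R₀ = Σ l_x m(x):
  age 3: 0.571 × 31 = 17.7010
  age 4: 0.295 × 17 = 5.0150
  age 5: 0.187 × 52 = 9.7240
  age 6: 0.120 × 15 = 1.8000
  age 7: 0.079 × 7 = 0.5530
  age 8: 0.061 × 6 = 0.3660
  age 9: 0.046 × 47 = 2.1620
R₀ = 17.7010 + 5.0150 + 9.7240 + 1.8000 + 0.5530 + 0.3660 + 2.1620 = 37.3210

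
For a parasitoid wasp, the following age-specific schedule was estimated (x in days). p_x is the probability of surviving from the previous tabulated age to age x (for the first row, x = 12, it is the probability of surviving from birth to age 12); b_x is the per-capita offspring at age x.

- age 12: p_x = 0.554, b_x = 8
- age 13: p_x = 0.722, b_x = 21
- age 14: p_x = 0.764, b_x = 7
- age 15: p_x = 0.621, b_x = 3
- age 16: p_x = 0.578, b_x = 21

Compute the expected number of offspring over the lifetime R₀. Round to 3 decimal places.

17.844

Survivorship from birth: l_x = p_12·p_13·…·p_x.
  l_12 = 0.55400
  l_13 = 0.39999
  l_14 = 0.30559
  l_15 = 0.18977
  l_16 = 0.10969
R₀ = Σ l_x b_x:
  age 12: 0.55400 × 8 = 4.4320
  age 13: 0.39999 × 21 = 8.3998
  age 14: 0.30559 × 7 = 2.1391
  age 15: 0.18977 × 3 = 0.5693
  age 16: 0.10969 × 21 = 2.3035
R₀ = 4.4320 + 8.3998 + 2.1391 + 0.5693 + 2.3035 = 17.8437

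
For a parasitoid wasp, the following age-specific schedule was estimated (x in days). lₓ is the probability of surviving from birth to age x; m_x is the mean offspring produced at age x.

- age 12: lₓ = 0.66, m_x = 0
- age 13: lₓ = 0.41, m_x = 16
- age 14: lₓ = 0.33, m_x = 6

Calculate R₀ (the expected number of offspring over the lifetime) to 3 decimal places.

R₀ = Σ lₓ m_x:
  age 12: 0.66 × 0 = 0.0000
  age 13: 0.41 × 16 = 6.5600
  age 14: 0.33 × 6 = 1.9800
R₀ = 0.0000 + 6.5600 + 1.9800 = 8.5400

8.540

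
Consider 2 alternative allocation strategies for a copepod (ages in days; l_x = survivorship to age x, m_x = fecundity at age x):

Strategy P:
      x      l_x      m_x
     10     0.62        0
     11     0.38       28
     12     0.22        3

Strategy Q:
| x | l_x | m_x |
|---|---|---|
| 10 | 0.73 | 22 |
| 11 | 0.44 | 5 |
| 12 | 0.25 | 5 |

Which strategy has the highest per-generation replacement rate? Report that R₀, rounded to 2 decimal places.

19.51

Strategy P: R₀ = 0.62×0 + 0.38×28 + 0.22×3 = 11.3000
Strategy Q: R₀ = 0.73×22 + 0.44×5 + 0.25×5 = 19.5100
Highest R₀: strategy Q with 19.5100.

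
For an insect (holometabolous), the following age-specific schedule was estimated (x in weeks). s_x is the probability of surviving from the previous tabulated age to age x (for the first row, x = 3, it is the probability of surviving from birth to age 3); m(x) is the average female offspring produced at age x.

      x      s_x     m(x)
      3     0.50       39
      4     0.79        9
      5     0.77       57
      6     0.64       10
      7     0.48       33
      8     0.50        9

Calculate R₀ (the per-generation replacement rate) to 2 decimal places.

Survivorship from birth: l_x = s_3·s_4·…·s_x.
  l_3 = 0.50000
  l_4 = 0.39500
  l_5 = 0.30415
  l_6 = 0.19466
  l_7 = 0.09343
  l_8 = 0.04672
R₀ = Σ l_x m(x):
  age 3: 0.50000 × 39 = 19.5000
  age 4: 0.39500 × 9 = 3.5550
  age 5: 0.30415 × 57 = 17.3365
  age 6: 0.19466 × 10 = 1.9466
  age 7: 0.09343 × 33 = 3.0832
  age 8: 0.04672 × 9 = 0.4205
R₀ = 19.5000 + 3.5550 + 17.3365 + 1.9466 + 3.0832 + 0.4205 = 45.8418

45.84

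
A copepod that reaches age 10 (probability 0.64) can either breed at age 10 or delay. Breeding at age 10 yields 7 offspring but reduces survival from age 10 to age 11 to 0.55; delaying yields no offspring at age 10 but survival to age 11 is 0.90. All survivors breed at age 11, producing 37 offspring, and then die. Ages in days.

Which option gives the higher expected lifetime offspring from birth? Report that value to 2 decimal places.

21.31

breed at age 10: R₀ = 0.64 × (7 + 0.55 × 37) = 0.64 × 27.3500 = 17.5040
delay to age 11: R₀ = 0.64 × (0.90 × 37) = 0.64 × 33.3000 = 21.3120
Higher: delay to age 11 (21.3120).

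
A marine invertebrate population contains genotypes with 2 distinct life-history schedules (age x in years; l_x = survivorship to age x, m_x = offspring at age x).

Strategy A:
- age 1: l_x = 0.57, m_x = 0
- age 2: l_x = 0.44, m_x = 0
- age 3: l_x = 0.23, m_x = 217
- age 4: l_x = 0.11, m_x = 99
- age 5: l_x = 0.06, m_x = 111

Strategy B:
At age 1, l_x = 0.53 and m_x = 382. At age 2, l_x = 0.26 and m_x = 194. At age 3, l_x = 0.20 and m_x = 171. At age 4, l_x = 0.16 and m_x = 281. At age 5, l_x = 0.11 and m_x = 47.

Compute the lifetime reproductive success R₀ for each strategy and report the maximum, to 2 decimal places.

Strategy A: R₀ = 0.57×0 + 0.44×0 + 0.23×217 + 0.11×99 + 0.06×111 = 67.4600
Strategy B: R₀ = 0.53×382 + 0.26×194 + 0.20×171 + 0.16×281 + 0.11×47 = 337.2300
Highest R₀: strategy B with 337.2300.

337.23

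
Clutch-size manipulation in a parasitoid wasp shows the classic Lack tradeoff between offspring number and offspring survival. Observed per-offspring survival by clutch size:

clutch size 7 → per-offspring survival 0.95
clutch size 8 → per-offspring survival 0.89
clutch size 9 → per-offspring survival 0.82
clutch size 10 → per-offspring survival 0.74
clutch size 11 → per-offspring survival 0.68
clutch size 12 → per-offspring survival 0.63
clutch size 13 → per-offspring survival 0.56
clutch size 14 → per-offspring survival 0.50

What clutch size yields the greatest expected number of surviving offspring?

12

Expected surviving offspring = c × s(c):
  c=7: 7 × 0.95 = 6.650
  c=8: 8 × 0.89 = 7.120
  c=9: 9 × 0.82 = 7.380
  c=10: 10 × 0.74 = 7.400
  c=11: 11 × 0.68 = 7.480
  c=12: 12 × 0.63 = 7.560
  c=13: 13 × 0.56 = 7.280
  c=14: 14 × 0.50 = 7.000
Maximum at c = 12 (7.560 surviving offspring).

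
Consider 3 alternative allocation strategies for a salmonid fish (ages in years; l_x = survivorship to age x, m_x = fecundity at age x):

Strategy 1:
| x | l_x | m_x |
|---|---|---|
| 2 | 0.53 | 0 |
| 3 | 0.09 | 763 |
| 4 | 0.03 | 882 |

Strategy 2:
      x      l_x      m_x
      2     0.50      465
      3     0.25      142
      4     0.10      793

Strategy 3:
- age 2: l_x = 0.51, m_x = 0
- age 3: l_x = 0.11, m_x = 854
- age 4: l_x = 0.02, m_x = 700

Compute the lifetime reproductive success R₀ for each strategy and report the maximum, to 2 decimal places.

Strategy 1: R₀ = 0.53×0 + 0.09×763 + 0.03×882 = 95.1300
Strategy 2: R₀ = 0.50×465 + 0.25×142 + 0.10×793 = 347.3000
Strategy 3: R₀ = 0.51×0 + 0.11×854 + 0.02×700 = 107.9400
Highest R₀: strategy 2 with 347.3000.

347.30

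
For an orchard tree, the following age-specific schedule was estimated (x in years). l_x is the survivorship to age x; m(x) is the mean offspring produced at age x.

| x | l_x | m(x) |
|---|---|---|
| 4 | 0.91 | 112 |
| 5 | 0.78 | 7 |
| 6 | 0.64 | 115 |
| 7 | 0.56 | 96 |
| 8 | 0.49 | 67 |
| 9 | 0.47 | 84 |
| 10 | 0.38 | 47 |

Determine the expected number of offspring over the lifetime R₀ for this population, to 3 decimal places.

R₀ = Σ l_x m(x):
  age 4: 0.91 × 112 = 101.9200
  age 5: 0.78 × 7 = 5.4600
  age 6: 0.64 × 115 = 73.6000
  age 7: 0.56 × 96 = 53.7600
  age 8: 0.49 × 67 = 32.8300
  age 9: 0.47 × 84 = 39.4800
  age 10: 0.38 × 47 = 17.8600
R₀ = 101.9200 + 5.4600 + 73.6000 + 53.7600 + 32.8300 + 39.4800 + 17.8600 = 324.9100

324.910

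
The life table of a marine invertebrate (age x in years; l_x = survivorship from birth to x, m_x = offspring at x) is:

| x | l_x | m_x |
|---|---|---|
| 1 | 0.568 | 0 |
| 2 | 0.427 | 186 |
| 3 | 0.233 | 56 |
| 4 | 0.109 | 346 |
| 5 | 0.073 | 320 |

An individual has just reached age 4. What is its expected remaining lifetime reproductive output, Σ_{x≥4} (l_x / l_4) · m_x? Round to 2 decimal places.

l_4 = 0.109. Conditional survival from age 4 to x is l_x / l_4.
  x=4: (0.109/0.109) × 346 = 346.0000
  x=5: (0.073/0.109) × 320 = 214.3119
Sum = 346.0000 + 214.3119 = 560.3119

560.31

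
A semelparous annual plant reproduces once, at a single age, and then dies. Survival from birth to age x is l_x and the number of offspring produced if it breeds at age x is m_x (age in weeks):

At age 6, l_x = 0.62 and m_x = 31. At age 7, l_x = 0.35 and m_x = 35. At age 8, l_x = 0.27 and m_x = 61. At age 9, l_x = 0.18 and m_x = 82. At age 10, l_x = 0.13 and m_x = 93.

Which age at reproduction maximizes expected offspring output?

6

Expected offspring if breeding at age x = l_x × m_x:
  age 6: 0.62 × 31 = 19.220
  age 7: 0.35 × 35 = 12.250
  age 8: 0.27 × 61 = 16.470
  age 9: 0.18 × 82 = 14.760
  age 10: 0.13 × 93 = 12.090
Maximum at age 6 (19.220).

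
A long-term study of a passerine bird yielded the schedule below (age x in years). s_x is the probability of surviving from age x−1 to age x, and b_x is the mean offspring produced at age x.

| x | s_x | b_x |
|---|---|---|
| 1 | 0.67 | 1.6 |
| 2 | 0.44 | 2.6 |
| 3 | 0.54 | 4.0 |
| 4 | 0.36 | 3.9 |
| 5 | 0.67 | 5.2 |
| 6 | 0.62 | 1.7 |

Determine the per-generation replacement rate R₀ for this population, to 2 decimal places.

2.94

Survivorship from birth: l_x = s_1·s_2·…·s_x.
  l_1 = 0.67000
  l_2 = 0.29480
  l_3 = 0.15919
  l_4 = 0.05731
  l_5 = 0.03840
  l_6 = 0.02381
R₀ = Σ l_x b_x:
  age 1: 0.67000 × 1.6 = 1.0720
  age 2: 0.29480 × 2.6 = 0.7665
  age 3: 0.15919 × 4.0 = 0.6368
  age 4: 0.05731 × 3.9 = 0.2235
  age 5: 0.03840 × 5.2 = 0.1997
  age 6: 0.02381 × 1.7 = 0.0405
R₀ = 1.0720 + 0.7665 + 0.6368 + 0.2235 + 0.1997 + 0.0405 = 2.9389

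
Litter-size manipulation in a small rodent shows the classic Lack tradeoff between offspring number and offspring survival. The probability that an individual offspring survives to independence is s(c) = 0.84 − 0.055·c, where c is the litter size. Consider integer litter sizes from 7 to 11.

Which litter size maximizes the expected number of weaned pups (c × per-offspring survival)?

Expected weaned pups = c × s(c):
  c=7: 7 × 0.455 = 3.185
  c=8: 8 × 0.400 = 3.200
  c=9: 9 × 0.345 = 3.105
  c=10: 10 × 0.290 = 2.900
  c=11: 11 × 0.235 = 2.585
Maximum at c = 8 (3.200 weaned pups).

8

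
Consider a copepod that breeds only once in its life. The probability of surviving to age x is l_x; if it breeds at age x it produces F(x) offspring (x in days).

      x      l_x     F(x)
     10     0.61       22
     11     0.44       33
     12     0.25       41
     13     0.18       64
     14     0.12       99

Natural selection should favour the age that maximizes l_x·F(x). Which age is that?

11

Expected offspring if breeding at age x = l_x × F(x):
  age 10: 0.61 × 22 = 13.420
  age 11: 0.44 × 33 = 14.520
  age 12: 0.25 × 41 = 10.250
  age 13: 0.18 × 64 = 11.520
  age 14: 0.12 × 99 = 11.880
Maximum at age 11 (14.520).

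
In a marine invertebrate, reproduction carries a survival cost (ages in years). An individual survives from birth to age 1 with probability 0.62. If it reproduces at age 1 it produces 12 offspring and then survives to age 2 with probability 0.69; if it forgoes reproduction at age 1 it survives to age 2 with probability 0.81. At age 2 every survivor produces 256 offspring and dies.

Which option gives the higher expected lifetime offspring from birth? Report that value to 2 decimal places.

128.56

breed at age 1: R₀ = 0.62 × (12 + 0.69 × 256) = 0.62 × 188.6400 = 116.9568
delay to age 2: R₀ = 0.62 × (0.81 × 256) = 0.62 × 207.3600 = 128.5632
Higher: delay to age 2 (128.5632).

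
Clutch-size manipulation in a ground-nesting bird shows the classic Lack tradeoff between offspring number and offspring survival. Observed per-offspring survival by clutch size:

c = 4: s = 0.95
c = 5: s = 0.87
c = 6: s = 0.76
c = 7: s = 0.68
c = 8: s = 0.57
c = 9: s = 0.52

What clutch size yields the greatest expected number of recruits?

7

Expected recruits = c × s(c):
  c=4: 4 × 0.95 = 3.800
  c=5: 5 × 0.87 = 4.350
  c=6: 6 × 0.76 = 4.560
  c=7: 7 × 0.68 = 4.760
  c=8: 8 × 0.57 = 4.560
  c=9: 9 × 0.52 = 4.680
Maximum at c = 7 (4.760 recruits).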